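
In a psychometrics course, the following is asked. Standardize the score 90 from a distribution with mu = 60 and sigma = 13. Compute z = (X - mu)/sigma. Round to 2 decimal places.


z = (X - mu) / sigma
= (90 - 60) / 13
= 30 / 13
= 2.31


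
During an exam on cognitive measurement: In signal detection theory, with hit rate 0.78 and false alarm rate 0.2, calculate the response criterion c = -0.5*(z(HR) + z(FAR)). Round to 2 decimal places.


c = -0.5 * (z(HR) + z(FAR))
z(0.78) = 0.7722
z(0.2) = -0.8416
c = -0.5 * (0.7722 + -0.8416)
= -0.5 * -0.0694
= 0.03


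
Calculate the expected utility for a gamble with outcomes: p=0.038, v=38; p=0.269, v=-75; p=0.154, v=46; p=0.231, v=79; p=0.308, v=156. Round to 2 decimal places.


EU = sum(p_i * v_i)
0.038 * 38 = 1.444
0.269 * -75 = -20.175
0.154 * 46 = 7.084
0.231 * 79 = 18.249
0.308 * 156 = 48.048
EU = 1.444 + -20.175 + 7.084 + 18.249 + 48.048
= 54.65


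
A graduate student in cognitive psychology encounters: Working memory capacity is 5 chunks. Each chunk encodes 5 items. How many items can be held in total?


Total items = chunks * items_per_chunk
= 5 * 5
= 25


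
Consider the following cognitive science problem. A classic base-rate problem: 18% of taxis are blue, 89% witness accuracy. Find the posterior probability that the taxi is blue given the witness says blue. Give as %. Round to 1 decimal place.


P(blue | says blue) = P(says blue | blue)*P(blue) / [P(says blue | blue)*P(blue) + P(says blue | not blue)*P(not blue)]
Numerator = 0.89 * 0.18 = 0.1602
False identification = 0.11 * 0.82 = 0.0902
P = 0.1602 / (0.1602 + 0.0902)
= 0.1602 / 0.2504
As percentage = 64.0


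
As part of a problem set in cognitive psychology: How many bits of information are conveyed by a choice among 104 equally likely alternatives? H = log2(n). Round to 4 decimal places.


H = log2(n)
H = log2(104)
= 6.7004


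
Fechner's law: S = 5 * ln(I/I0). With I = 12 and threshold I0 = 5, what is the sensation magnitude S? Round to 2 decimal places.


S = 5 * ln(12/5)
I/I0 = 2.4
ln(2.4) = 0.8755
S = 5 * 0.8755
= 4.38


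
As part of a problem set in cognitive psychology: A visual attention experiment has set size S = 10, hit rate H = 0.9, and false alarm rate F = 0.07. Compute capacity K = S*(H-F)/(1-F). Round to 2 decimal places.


K = S * (H - F) / (1 - F)
H - F = 0.83
1 - F = 0.93
K = 10 * 0.83 / 0.93
= 8.92


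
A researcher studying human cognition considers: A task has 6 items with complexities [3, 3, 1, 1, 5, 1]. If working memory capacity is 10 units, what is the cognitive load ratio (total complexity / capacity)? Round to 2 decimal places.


Total complexity = 3 + 3 + 1 + 1 + 5 + 1 = 14
Load = total / capacity = 14 / 10
= 1.40


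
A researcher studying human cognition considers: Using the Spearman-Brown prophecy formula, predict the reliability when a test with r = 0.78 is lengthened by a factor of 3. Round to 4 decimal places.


r_new = n*r / (1 + (n-1)*r)
Numerator = 3 * 0.78 = 2.34
Denominator = 1 + 2 * 0.78 = 2.56
r_new = 2.34 / 2.56
= 0.9141


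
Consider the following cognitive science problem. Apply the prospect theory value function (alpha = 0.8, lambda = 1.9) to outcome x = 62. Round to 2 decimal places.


Since x = 62 >= 0, use v(x) = x^0.8
62^0.8 = 27.159
v(62) = 27.16


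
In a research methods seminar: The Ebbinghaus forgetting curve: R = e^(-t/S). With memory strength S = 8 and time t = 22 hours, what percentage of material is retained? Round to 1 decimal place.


R = e^(-t/S)
-t/S = -22/8 = -2.75
R = e^(-2.75) = 0.063928
Percentage = 0.063928 * 100
= 6.4


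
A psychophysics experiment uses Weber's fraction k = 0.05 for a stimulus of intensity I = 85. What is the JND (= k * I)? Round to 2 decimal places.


JND = k * I
JND = 0.05 * 85
= 4.25


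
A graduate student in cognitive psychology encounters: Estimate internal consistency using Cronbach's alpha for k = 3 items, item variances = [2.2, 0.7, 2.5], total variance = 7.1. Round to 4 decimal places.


alpha = (k/(k-1)) * (1 - sum(s_i^2)/s_total^2)
sum(item variances) = 5.4
k/(k-1) = 3/2 = 1.5
1 - 5.4/7.1 = 1 - 0.760563 = 0.239437
alpha = 1.5 * 0.239437
= 0.3592


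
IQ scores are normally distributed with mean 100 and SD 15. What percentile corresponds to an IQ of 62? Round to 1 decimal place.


z = (IQ - mean) / SD
z = (62 - 100) / 15 = -2.5333
Percentile = Phi(-2.5333) * 100
Phi(-2.5333) = 0.00565
= 0.6


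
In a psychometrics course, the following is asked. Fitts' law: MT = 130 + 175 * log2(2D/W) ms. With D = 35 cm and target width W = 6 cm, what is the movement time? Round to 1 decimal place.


MT = 130 + 175 * log2(2*35/6)
2D/W = 11.666667
log2(11.666667) = 3.5443
MT = 130 + 175 * 3.5443
= 750.3 ms


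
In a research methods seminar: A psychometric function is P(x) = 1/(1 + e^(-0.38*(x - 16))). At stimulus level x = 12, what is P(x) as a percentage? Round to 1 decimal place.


P(x) = 1/(1 + e^(-0.38*(12 - 16)))
Exponent = -0.38 * -4 = 1.52
e^(1.52) = 4.572225
P = 1/(1 + 4.572225) = 0.179462
Percentage = 17.9


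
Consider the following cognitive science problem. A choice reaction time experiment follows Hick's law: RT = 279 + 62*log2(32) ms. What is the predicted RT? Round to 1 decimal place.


RT = 279 + 62 * log2(32)
log2(32) = 5.0
RT = 279 + 62 * 5.0
= 279 + 310.0
= 589.0 ms


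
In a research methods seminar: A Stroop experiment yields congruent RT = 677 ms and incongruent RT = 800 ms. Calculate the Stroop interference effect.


Stroop effect = RT(incongruent) - RT(congruent)
= 800 - 677
= 123 ms


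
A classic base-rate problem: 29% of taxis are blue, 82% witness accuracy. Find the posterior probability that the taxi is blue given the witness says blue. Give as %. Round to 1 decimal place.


P(blue | says blue) = P(says blue | blue)*P(blue) / [P(says blue | blue)*P(blue) + P(says blue | not blue)*P(not blue)]
Numerator = 0.82 * 0.29 = 0.2378
False identification = 0.18 * 0.71 = 0.1278
P = 0.2378 / (0.2378 + 0.1278)
= 0.2378 / 0.3656
As percentage = 65.0


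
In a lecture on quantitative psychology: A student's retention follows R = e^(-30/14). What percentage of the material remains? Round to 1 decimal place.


R = e^(-t/S)
-t/S = -30/14 = -2.142857
R = e^(-2.142857) = 0.117319
Percentage = 0.117319 * 100
= 11.7


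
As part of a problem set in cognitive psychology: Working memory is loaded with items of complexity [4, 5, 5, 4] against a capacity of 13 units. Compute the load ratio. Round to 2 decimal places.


Total complexity = 4 + 5 + 5 + 4 = 18
Load = total / capacity = 18 / 13
= 1.38


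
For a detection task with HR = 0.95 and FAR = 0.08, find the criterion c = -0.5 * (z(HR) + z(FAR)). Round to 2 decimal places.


c = -0.5 * (z(HR) + z(FAR))
z(0.95) = 1.6449
z(0.08) = -1.4051
c = -0.5 * (1.6449 + -1.4051)
= -0.5 * 0.2398
= -0.12


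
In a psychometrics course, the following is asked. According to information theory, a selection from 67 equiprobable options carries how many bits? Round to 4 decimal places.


H = log2(n)
H = log2(67)
= 6.0661


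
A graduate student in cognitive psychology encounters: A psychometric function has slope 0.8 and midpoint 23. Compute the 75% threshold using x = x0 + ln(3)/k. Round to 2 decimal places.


At P = 0.75: 0.75 = 1/(1 + e^(-k*(x-x0)))
Solving: e^(-k*(x-x0)) = 1/3
x = x0 + ln(3)/k
ln(3) = 1.0986
x = 23 + 1.0986/0.8
= 23 + 1.3732
= 24.37


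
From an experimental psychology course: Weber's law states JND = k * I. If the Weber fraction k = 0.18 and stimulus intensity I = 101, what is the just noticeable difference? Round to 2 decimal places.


JND = k * I
JND = 0.18 * 101
= 18.18


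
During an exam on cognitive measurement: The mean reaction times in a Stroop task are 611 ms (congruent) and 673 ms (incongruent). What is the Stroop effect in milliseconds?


Stroop effect = RT(incongruent) - RT(congruent)
= 673 - 611
= 62 ms


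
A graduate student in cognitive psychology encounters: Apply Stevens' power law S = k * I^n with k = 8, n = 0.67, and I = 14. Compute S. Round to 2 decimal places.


S = 8 * 14^0.67
14^0.67 = 5.8601
S = 8 * 5.8601
= 46.88


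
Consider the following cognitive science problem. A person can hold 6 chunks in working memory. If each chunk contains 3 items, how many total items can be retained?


Total items = chunks * items_per_chunk
= 6 * 3
= 18


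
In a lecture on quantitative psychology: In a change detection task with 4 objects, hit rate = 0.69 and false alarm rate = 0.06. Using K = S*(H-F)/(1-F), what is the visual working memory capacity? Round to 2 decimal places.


K = S * (H - F) / (1 - F)
H - F = 0.63
1 - F = 0.94
K = 4 * 0.63 / 0.94
= 2.68


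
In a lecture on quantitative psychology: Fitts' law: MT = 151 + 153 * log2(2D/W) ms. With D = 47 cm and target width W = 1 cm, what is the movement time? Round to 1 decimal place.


MT = 151 + 153 * log2(2*47/1)
2D/W = 94.0
log2(94.0) = 6.5546
MT = 151 + 153 * 6.5546
= 1153.9 ms


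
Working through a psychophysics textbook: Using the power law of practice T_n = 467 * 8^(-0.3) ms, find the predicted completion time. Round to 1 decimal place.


T_n = 467 * 8^(-0.3)
8^(-0.3) = 0.535887
T_n = 467 * 0.535887
= 250.3 ms


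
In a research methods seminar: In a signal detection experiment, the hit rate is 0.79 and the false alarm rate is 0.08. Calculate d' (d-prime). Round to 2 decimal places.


d' = z(HR) - z(FAR)
z(0.79) = 0.8064
z(0.08) = -1.4051
d' = 0.8064 - -1.4051
= 2.21


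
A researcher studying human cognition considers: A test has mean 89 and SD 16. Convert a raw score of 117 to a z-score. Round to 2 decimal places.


z = (X - mu) / sigma
= (117 - 89) / 16
= 28 / 16
= 1.75


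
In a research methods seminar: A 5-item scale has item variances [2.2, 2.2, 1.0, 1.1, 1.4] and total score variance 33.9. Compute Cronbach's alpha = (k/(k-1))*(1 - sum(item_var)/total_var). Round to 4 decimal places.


alpha = (k/(k-1)) * (1 - sum(s_i^2)/s_total^2)
sum(item variances) = 7.9
k/(k-1) = 5/4 = 1.25
1 - 7.9/33.9 = 1 - 0.233038 = 0.766962
alpha = 1.25 * 0.766962
= 0.9587


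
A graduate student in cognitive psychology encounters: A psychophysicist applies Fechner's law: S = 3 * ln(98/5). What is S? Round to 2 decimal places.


S = 3 * ln(98/5)
I/I0 = 19.6
ln(19.6) = 2.9755
S = 3 * 2.9755
= 8.93


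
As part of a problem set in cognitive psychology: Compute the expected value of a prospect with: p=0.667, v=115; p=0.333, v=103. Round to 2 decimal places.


EU = sum(p_i * v_i)
0.667 * 115 = 76.705
0.333 * 103 = 34.299
EU = 76.705 + 34.299
= 111.00


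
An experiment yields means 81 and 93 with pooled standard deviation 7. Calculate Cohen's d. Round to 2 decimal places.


Cohen's d = (M1 - M2) / S_pooled
= (81 - 93) / 7
= -12 / 7
= -1.71


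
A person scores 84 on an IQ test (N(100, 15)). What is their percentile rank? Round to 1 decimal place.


z = (IQ - mean) / SD
z = (84 - 100) / 15 = -1.0667
Percentile = Phi(-1.0667) * 100
Phi(-1.0667) = 0.143054
= 14.3


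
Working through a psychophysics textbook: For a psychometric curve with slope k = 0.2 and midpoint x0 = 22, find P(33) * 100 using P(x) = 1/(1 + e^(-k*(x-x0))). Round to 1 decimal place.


P(x) = 1/(1 + e^(-0.2*(33 - 22)))
Exponent = -0.2 * 11 = -2.2
e^(-2.2) = 0.110803
P = 1/(1 + 0.110803) = 0.90025
Percentage = 90.0


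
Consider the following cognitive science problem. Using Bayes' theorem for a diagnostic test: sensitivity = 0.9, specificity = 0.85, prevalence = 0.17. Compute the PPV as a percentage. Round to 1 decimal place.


PPV = (sens * prev) / (sens * prev + (1-spec) * (1-prev))
Numerator = 0.9 * 0.17 = 0.153
P(positive and no disease) = (1 - spec) * (1 - prev) = (1 - 0.85) * (1 - 0.17) = 0.1245
Denominator = 0.153 + 0.1245 = 0.2775
PPV = 0.153 / 0.2775 = 0.551351
As percentage = 55.1


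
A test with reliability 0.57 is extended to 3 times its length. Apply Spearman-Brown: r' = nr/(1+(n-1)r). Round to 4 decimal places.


r_new = n*r / (1 + (n-1)*r)
Numerator = 3 * 0.57 = 1.71
Denominator = 1 + 2 * 0.57 = 2.14
r_new = 1.71 / 2.14
= 0.7991


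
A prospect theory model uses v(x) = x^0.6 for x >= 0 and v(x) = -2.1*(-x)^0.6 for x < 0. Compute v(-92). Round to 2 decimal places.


Since x = -92 < 0, use v(x) = -lambda*(-x)^alpha
(-x) = 92
92^0.6 = 15.0755
v(-92) = -2.1 * 15.0755
= -31.66


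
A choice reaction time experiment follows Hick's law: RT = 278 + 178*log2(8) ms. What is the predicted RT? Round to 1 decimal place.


RT = 278 + 178 * log2(8)
log2(8) = 3.0
RT = 278 + 178 * 3.0
= 278 + 534.0
= 812.0 ms


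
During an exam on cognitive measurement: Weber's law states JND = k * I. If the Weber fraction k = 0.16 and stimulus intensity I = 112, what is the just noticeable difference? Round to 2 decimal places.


JND = k * I
JND = 0.16 * 112
= 17.92


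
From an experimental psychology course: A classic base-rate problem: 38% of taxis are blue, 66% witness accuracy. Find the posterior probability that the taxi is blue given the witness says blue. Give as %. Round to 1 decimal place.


P(blue | says blue) = P(says blue | blue)*P(blue) / [P(says blue | blue)*P(blue) + P(says blue | not blue)*P(not blue)]
Numerator = 0.66 * 0.38 = 0.2508
False identification = 0.34 * 0.62 = 0.2108
P = 0.2508 / (0.2508 + 0.2108)
= 0.2508 / 0.4616
As percentage = 54.3


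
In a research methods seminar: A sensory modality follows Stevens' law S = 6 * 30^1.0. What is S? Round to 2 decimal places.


S = 6 * 30^1.0
30^1.0 = 30.0
S = 6 * 30.0
= 180.00


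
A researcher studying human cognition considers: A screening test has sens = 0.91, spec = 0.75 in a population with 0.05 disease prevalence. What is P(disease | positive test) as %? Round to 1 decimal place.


PPV = (sens * prev) / (sens * prev + (1-spec) * (1-prev))
Numerator = 0.91 * 0.05 = 0.0455
P(positive and no disease) = (1 - spec) * (1 - prev) = (1 - 0.75) * (1 - 0.05) = 0.2375
Denominator = 0.0455 + 0.2375 = 0.283
PPV = 0.0455 / 0.283 = 0.160777
As percentage = 16.1


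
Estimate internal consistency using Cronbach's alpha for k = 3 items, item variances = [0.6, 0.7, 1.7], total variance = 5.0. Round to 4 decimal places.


alpha = (k/(k-1)) * (1 - sum(s_i^2)/s_total^2)
sum(item variances) = 3.0
k/(k-1) = 3/2 = 1.5
1 - 3.0/5.0 = 1 - 0.6 = 0.4
alpha = 1.5 * 0.4
= 0.6000


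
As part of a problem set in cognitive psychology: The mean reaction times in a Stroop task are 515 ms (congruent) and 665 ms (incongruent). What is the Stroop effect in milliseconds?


Stroop effect = RT(incongruent) - RT(congruent)
= 665 - 515
= 150 ms


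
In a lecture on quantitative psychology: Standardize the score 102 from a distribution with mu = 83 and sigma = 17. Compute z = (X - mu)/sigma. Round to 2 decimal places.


z = (X - mu) / sigma
= (102 - 83) / 17
= 19 / 17
= 1.12


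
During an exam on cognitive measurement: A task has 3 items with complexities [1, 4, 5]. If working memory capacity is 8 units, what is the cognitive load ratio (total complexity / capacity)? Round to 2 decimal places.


Total complexity = 1 + 4 + 5 = 10
Load = total / capacity = 10 / 8
= 1.25


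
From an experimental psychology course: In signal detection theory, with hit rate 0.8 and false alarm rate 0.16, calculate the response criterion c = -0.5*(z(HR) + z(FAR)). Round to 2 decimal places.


c = -0.5 * (z(HR) + z(FAR))
z(0.8) = 0.8416
z(0.16) = -0.9945
c = -0.5 * (0.8416 + -0.9945)
= -0.5 * -0.1529
= 0.08


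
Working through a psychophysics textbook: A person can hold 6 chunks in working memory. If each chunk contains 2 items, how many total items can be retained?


Total items = chunks * items_per_chunk
= 6 * 2
= 12


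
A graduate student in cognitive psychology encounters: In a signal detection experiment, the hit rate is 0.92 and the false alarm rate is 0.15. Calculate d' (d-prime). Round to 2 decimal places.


d' = z(HR) - z(FAR)
z(0.92) = 1.4051
z(0.15) = -1.0364
d' = 1.4051 - -1.0364
= 2.44


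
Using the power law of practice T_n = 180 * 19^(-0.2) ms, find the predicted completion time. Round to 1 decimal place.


T_n = 180 * 19^(-0.2)
19^(-0.2) = 0.554944
T_n = 180 * 0.554944
= 99.9 ms


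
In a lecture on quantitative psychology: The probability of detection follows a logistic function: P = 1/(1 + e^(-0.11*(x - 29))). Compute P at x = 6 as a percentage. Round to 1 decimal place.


P(x) = 1/(1 + e^(-0.11*(6 - 29)))
Exponent = -0.11 * -23 = 2.53
e^(2.53) = 12.553506
P = 1/(1 + 12.553506) = 0.073782
Percentage = 7.4


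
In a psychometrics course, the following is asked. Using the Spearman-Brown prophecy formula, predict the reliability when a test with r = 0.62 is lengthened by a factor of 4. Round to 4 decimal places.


r_new = n*r / (1 + (n-1)*r)
Numerator = 4 * 0.62 = 2.48
Denominator = 1 + 3 * 0.62 = 2.86
r_new = 2.48 / 2.86
= 0.8671


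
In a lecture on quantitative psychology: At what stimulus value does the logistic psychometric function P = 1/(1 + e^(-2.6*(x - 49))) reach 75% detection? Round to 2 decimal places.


At P = 0.75: 0.75 = 1/(1 + e^(-k*(x-x0)))
Solving: e^(-k*(x-x0)) = 1/3
x = x0 + ln(3)/k
ln(3) = 1.0986
x = 49 + 1.0986/2.6
= 49 + 0.4225
= 49.42


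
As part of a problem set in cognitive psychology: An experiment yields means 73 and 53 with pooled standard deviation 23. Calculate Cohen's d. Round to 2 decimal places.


Cohen's d = (M1 - M2) / S_pooled
= (73 - 53) / 23
= 20 / 23
= 0.87


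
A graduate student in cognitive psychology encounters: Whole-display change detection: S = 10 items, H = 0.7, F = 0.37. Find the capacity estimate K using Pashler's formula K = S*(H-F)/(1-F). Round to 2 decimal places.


K = S * (H - F) / (1 - F)
H - F = 0.33
1 - F = 0.63
K = 10 * 0.33 / 0.63
= 5.24


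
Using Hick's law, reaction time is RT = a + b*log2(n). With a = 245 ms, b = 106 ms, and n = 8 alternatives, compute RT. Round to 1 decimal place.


RT = 245 + 106 * log2(8)
log2(8) = 3.0
RT = 245 + 106 * 3.0
= 245 + 318.0
= 563.0 ms


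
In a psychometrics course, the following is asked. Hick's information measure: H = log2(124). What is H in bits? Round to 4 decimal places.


H = log2(n)
H = log2(124)
= 6.9542


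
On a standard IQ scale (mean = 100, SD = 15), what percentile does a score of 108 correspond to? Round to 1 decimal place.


z = (IQ - mean) / SD
z = (108 - 100) / 15 = 0.5333
Percentile = Phi(0.5333) * 100
Phi(0.5333) = 0.703087
= 70.3


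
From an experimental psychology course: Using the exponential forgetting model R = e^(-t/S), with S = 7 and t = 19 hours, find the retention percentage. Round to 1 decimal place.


R = e^(-t/S)
-t/S = -19/7 = -2.714286
R = e^(-2.714286) = 0.066252
Percentage = 0.066252 * 100
= 6.6


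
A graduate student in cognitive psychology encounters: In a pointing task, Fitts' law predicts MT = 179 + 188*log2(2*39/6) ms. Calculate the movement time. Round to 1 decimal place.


MT = 179 + 188 * log2(2*39/6)
2D/W = 13.0
log2(13.0) = 3.7004
MT = 179 + 188 * 3.7004
= 874.7 ms


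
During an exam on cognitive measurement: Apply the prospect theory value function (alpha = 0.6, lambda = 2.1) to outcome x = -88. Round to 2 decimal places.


Since x = -88 < 0, use v(x) = -lambda*(-x)^alpha
(-x) = 88
88^0.6 = 14.6788
v(-88) = -2.1 * 14.6788
= -30.83


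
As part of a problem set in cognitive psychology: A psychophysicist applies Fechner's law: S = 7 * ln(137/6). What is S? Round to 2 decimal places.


S = 7 * ln(137/6)
I/I0 = 22.833333
ln(22.833333) = 3.1282
S = 7 * 3.1282
= 21.90


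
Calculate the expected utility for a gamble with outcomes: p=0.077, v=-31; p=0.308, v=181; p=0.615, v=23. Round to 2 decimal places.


EU = sum(p_i * v_i)
0.077 * -31 = -2.387
0.308 * 181 = 55.748
0.615 * 23 = 14.145
EU = -2.387 + 55.748 + 14.145
= 67.51


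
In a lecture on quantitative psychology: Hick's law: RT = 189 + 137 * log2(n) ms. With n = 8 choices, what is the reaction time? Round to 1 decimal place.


RT = 189 + 137 * log2(8)
log2(8) = 3.0
RT = 189 + 137 * 3.0
= 189 + 411.0
= 600.0 ms


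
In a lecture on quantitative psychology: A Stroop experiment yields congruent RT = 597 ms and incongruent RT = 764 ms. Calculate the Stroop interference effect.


Stroop effect = RT(incongruent) - RT(congruent)
= 764 - 597
= 167 ms


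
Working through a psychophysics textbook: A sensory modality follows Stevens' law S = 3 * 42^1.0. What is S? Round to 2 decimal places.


S = 3 * 42^1.0
42^1.0 = 42.0
S = 3 * 42.0
= 126.00


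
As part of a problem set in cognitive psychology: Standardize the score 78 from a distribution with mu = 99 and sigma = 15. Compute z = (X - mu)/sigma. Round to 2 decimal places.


z = (X - mu) / sigma
= (78 - 99) / 15
= -21 / 15
= -1.40


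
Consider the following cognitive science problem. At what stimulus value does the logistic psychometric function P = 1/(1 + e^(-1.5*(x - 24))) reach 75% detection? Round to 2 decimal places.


At P = 0.75: 0.75 = 1/(1 + e^(-k*(x-x0)))
Solving: e^(-k*(x-x0)) = 1/3
x = x0 + ln(3)/k
ln(3) = 1.0986
x = 24 + 1.0986/1.5
= 24 + 0.7324
= 24.73


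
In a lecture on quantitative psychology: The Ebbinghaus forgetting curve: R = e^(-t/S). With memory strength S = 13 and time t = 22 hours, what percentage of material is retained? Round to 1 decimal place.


R = e^(-t/S)
-t/S = -22/13 = -1.692308
R = e^(-1.692308) = 0.184094
Percentage = 0.184094 * 100
= 18.4


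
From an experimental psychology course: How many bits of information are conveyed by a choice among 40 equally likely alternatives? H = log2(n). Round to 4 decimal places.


H = log2(n)
H = log2(40)
= 5.3219


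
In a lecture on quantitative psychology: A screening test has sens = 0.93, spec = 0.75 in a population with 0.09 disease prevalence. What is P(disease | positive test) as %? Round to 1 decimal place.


PPV = (sens * prev) / (sens * prev + (1-spec) * (1-prev))
Numerator = 0.93 * 0.09 = 0.0837
P(positive and no disease) = (1 - spec) * (1 - prev) = (1 - 0.75) * (1 - 0.09) = 0.2275
Denominator = 0.0837 + 0.2275 = 0.3112
PPV = 0.0837 / 0.3112 = 0.268959
As percentage = 26.9


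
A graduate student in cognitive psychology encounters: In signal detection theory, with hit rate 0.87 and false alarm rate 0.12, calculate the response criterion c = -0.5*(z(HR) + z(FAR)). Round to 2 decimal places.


c = -0.5 * (z(HR) + z(FAR))
z(0.87) = 1.1264
z(0.12) = -1.175
c = -0.5 * (1.1264 + -1.175)
= -0.5 * -0.0486
= 0.02


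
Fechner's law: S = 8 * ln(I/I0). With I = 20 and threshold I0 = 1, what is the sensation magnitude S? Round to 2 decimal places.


S = 8 * ln(20/1)
I/I0 = 20.0
ln(20.0) = 2.9957
S = 8 * 2.9957
= 23.97


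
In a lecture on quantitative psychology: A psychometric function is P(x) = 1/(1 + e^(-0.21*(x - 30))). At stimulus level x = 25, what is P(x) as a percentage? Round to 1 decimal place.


P(x) = 1/(1 + e^(-0.21*(25 - 30)))
Exponent = -0.21 * -5 = 1.05
e^(1.05) = 2.857651
P = 1/(1 + 2.857651) = 0.259225
Percentage = 25.9


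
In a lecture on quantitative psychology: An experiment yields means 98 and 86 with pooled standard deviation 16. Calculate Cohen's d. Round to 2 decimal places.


Cohen's d = (M1 - M2) / S_pooled
= (98 - 86) / 16
= 12 / 16
= 0.75


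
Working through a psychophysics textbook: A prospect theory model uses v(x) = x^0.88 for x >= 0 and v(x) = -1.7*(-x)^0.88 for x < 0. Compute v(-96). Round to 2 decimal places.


Since x = -96 < 0, use v(x) = -lambda*(-x)^alpha
(-x) = 96
96^0.88 = 55.5135
v(-96) = -1.7 * 55.5135
= -94.37


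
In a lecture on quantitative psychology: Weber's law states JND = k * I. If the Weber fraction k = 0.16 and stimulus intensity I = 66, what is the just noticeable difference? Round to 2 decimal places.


JND = k * I
JND = 0.16 * 66
= 10.56


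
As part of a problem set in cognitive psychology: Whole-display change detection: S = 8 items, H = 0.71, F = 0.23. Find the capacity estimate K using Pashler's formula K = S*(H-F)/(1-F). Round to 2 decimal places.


K = S * (H - F) / (1 - F)
H - F = 0.48
1 - F = 0.77
K = 8 * 0.48 / 0.77
= 4.99


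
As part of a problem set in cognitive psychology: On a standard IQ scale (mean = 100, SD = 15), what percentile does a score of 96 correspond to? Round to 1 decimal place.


z = (IQ - mean) / SD
z = (96 - 100) / 15 = -0.2667
Percentile = Phi(-0.2667) * 100
Phi(-0.2667) = 0.39485
= 39.5


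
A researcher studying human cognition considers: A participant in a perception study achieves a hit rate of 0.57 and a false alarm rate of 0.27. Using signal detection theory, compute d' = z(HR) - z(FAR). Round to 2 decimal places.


d' = z(HR) - z(FAR)
z(0.57) = 0.1764
z(0.27) = -0.6128
d' = 0.1764 - -0.6128
= 0.79


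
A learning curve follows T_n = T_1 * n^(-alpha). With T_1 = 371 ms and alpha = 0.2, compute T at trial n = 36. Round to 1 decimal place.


T_n = 371 * 36^(-0.2)
36^(-0.2) = 0.488359
T_n = 371 * 0.488359
= 181.2 ms


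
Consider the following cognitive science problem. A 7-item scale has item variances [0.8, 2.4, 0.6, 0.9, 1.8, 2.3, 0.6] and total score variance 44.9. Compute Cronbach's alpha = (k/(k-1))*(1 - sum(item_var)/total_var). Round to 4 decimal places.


alpha = (k/(k-1)) * (1 - sum(s_i^2)/s_total^2)
sum(item variances) = 9.4
k/(k-1) = 7/6 = 1.166667
1 - 9.4/44.9 = 1 - 0.209354 = 0.790646
alpha = 1.166667 * 0.790646
= 0.9224


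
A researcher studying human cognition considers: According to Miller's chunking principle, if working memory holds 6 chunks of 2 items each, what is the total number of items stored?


Total items = chunks * items_per_chunk
= 6 * 2
= 12


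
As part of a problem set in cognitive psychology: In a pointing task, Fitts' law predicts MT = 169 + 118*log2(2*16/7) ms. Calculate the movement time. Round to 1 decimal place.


MT = 169 + 118 * log2(2*16/7)
2D/W = 4.571429
log2(4.571429) = 2.1926
MT = 169 + 118 * 2.1926
= 427.7 ms


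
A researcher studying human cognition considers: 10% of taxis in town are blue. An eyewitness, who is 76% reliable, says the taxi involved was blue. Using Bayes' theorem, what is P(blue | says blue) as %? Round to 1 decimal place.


P(blue | says blue) = P(says blue | blue)*P(blue) / [P(says blue | blue)*P(blue) + P(says blue | not blue)*P(not blue)]
Numerator = 0.76 * 0.1 = 0.076
False identification = 0.24 * 0.9 = 0.216
P = 0.076 / (0.076 + 0.216)
= 0.076 / 0.292
As percentage = 26.0


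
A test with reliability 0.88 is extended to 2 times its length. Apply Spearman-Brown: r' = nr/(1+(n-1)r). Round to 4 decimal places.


r_new = n*r / (1 + (n-1)*r)
Numerator = 2 * 0.88 = 1.76
Denominator = 1 + 1 * 0.88 = 1.88
r_new = 1.76 / 1.88
= 0.9362


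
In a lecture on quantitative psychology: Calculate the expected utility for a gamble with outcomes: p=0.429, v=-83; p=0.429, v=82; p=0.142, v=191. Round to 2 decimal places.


EU = sum(p_i * v_i)
0.429 * -83 = -35.607
0.429 * 82 = 35.178
0.142 * 191 = 27.122
EU = -35.607 + 35.178 + 27.122
= 26.69


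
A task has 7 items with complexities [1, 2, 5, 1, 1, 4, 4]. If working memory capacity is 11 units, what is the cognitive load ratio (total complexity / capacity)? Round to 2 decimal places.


Total complexity = 1 + 2 + 5 + 1 + 1 + 4 + 4 = 18
Load = total / capacity = 18 / 11
= 1.64


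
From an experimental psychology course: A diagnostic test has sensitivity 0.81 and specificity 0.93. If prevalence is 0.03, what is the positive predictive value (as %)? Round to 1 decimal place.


PPV = (sens * prev) / (sens * prev + (1-spec) * (1-prev))
Numerator = 0.81 * 0.03 = 0.0243
P(positive and no disease) = (1 - spec) * (1 - prev) = (1 - 0.93) * (1 - 0.03) = 0.0679
Denominator = 0.0243 + 0.0679 = 0.0922
PPV = 0.0243 / 0.0922 = 0.263557
As percentage = 26.4


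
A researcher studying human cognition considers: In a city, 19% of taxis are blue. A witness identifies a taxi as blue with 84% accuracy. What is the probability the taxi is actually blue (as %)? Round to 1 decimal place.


P(blue | says blue) = P(says blue | blue)*P(blue) / [P(says blue | blue)*P(blue) + P(says blue | not blue)*P(not blue)]
Numerator = 0.84 * 0.19 = 0.1596
False identification = 0.16 * 0.81 = 0.1296
P = 0.1596 / (0.1596 + 0.1296)
= 0.1596 / 0.2892
As percentage = 55.2


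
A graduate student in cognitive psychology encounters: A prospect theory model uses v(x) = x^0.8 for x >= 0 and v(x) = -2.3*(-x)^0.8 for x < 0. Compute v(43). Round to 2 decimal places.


Since x = 43 >= 0, use v(x) = x^0.8
43^0.8 = 20.2663
v(43) = 20.27


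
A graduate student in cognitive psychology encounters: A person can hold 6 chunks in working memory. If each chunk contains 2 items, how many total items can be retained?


Total items = chunks * items_per_chunk
= 6 * 2
= 12


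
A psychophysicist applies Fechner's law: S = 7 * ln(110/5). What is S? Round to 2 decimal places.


S = 7 * ln(110/5)
I/I0 = 22.0
ln(22.0) = 3.091
S = 7 * 3.091
= 21.64


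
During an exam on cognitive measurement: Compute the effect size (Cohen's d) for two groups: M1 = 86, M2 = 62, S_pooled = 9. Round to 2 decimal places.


Cohen's d = (M1 - M2) / S_pooled
= (86 - 62) / 9
= 24 / 9
= 2.67


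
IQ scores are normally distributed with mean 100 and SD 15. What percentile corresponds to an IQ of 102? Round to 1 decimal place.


z = (IQ - mean) / SD
z = (102 - 100) / 15 = 0.1333
Percentile = Phi(0.1333) * 100
Phi(0.1333) = 0.553022
= 55.3


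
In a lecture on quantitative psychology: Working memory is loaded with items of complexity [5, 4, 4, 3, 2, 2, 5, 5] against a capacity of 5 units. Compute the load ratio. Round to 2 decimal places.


Total complexity = 5 + 4 + 4 + 3 + 2 + 2 + 5 + 5 = 30
Load = total / capacity = 30 / 5
= 6.00


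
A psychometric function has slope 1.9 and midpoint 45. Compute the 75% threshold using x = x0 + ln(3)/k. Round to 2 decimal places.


At P = 0.75: 0.75 = 1/(1 + e^(-k*(x-x0)))
Solving: e^(-k*(x-x0)) = 1/3
x = x0 + ln(3)/k
ln(3) = 1.0986
x = 45 + 1.0986/1.9
= 45 + 0.5782
= 45.58


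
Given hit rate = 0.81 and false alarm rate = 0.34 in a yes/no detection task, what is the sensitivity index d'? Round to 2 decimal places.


d' = z(HR) - z(FAR)
z(0.81) = 0.8779
z(0.34) = -0.4125
d' = 0.8779 - -0.4125
= 1.29


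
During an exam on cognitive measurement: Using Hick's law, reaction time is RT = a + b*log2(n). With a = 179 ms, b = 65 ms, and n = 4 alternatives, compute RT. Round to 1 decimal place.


RT = 179 + 65 * log2(4)
log2(4) = 2.0
RT = 179 + 65 * 2.0
= 179 + 130.0
= 309.0 ms


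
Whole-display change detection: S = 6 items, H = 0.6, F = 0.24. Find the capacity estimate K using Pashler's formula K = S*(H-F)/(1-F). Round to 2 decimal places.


K = S * (H - F) / (1 - F)
H - F = 0.36
1 - F = 0.76
K = 6 * 0.36 / 0.76
= 2.84


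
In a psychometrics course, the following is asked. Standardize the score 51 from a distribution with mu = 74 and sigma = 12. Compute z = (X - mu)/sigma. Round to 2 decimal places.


z = (X - mu) / sigma
= (51 - 74) / 12
= -23 / 12
= -1.92


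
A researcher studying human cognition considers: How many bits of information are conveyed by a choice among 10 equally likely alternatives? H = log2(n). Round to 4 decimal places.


H = log2(n)
H = log2(10)
= 3.3219


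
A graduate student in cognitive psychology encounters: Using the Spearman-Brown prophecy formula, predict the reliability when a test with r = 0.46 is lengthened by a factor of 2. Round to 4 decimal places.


r_new = n*r / (1 + (n-1)*r)
Numerator = 2 * 0.46 = 0.92
Denominator = 1 + 1 * 0.46 = 1.46
r_new = 0.92 / 1.46
= 0.6301


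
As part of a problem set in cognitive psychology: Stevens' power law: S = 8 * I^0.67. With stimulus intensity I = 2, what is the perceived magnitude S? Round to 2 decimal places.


S = 8 * 2^0.67
2^0.67 = 1.5911
S = 8 * 1.5911
= 12.73


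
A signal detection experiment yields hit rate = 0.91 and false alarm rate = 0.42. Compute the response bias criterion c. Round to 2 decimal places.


c = -0.5 * (z(HR) + z(FAR))
z(0.91) = 1.3408
z(0.42) = -0.2019
c = -0.5 * (1.3408 + -0.2019)
= -0.5 * 1.1389
= -0.57


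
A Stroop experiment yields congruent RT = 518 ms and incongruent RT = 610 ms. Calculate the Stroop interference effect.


Stroop effect = RT(incongruent) - RT(congruent)
= 610 - 518
= 92 ms


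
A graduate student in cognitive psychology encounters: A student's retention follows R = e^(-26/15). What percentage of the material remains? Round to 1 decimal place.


R = e^(-t/S)
-t/S = -26/15 = -1.733333
R = e^(-1.733333) = 0.176695
Percentage = 0.176695 * 100
= 17.7


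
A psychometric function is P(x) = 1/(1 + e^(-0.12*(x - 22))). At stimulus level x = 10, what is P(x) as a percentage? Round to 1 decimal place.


P(x) = 1/(1 + e^(-0.12*(10 - 22)))
Exponent = -0.12 * -12 = 1.44
e^(1.44) = 4.220696
P = 1/(1 + 4.220696) = 0.191545
Percentage = 19.2


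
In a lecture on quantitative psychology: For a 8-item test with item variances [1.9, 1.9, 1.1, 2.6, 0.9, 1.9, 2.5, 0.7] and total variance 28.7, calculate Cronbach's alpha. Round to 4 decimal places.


alpha = (k/(k-1)) * (1 - sum(s_i^2)/s_total^2)
sum(item variances) = 13.5
k/(k-1) = 8/7 = 1.142857
1 - 13.5/28.7 = 1 - 0.470383 = 0.529617
alpha = 1.142857 * 0.529617
= 0.6053


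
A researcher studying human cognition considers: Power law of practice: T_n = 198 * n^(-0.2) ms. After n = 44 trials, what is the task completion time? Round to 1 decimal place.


T_n = 198 * 44^(-0.2)
44^(-0.2) = 0.469148
T_n = 198 * 0.469148
= 92.9 ms


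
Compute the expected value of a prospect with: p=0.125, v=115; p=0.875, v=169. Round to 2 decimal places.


EU = sum(p_i * v_i)
0.125 * 115 = 14.375
0.875 * 169 = 147.875
EU = 14.375 + 147.875
= 162.25


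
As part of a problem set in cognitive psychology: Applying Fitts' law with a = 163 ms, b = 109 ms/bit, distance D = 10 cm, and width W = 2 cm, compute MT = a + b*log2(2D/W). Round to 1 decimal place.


MT = 163 + 109 * log2(2*10/2)
2D/W = 10.0
log2(10.0) = 3.3219
MT = 163 + 109 * 3.3219
= 525.1 ms


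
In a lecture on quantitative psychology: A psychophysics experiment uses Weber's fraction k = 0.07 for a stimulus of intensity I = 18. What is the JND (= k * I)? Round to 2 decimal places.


JND = k * I
JND = 0.07 * 18
= 1.26


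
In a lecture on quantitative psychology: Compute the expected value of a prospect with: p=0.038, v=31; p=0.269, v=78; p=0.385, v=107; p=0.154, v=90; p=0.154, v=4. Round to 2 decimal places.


EU = sum(p_i * v_i)
0.038 * 31 = 1.178
0.269 * 78 = 20.982
0.385 * 107 = 41.195
0.154 * 90 = 13.86
0.154 * 4 = 0.616
EU = 1.178 + 20.982 + 41.195 + 13.86 + 0.616
= 77.83


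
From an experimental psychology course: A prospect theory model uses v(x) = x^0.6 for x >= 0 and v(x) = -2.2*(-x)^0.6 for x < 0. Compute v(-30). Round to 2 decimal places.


Since x = -30 < 0, use v(x) = -lambda*(-x)^alpha
(-x) = 30
30^0.6 = 7.6961
v(-30) = -2.2 * 7.6961
= -16.93


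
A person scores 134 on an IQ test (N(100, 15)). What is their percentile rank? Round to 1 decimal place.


z = (IQ - mean) / SD
z = (134 - 100) / 15 = 2.2667
Percentile = Phi(2.2667) * 100
Phi(2.2667) = 0.988296
= 98.8


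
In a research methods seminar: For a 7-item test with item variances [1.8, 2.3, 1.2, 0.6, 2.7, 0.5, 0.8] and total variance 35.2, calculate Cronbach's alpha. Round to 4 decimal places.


alpha = (k/(k-1)) * (1 - sum(s_i^2)/s_total^2)
sum(item variances) = 9.9
k/(k-1) = 7/6 = 1.166667
1 - 9.9/35.2 = 1 - 0.28125 = 0.71875
alpha = 1.166667 * 0.71875
= 0.8385


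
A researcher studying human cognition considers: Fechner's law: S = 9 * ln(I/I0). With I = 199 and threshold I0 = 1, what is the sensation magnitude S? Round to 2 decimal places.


S = 9 * ln(199/1)
I/I0 = 199.0
ln(199.0) = 5.2933
S = 9 * 5.2933
= 47.64


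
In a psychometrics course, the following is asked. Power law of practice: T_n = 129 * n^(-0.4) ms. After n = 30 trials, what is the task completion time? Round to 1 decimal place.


T_n = 129 * 30^(-0.4)
30^(-0.4) = 0.256538
T_n = 129 * 0.256538
= 33.1 ms


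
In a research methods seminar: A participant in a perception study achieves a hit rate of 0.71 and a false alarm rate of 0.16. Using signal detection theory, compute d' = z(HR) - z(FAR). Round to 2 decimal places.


d' = z(HR) - z(FAR)
z(0.71) = 0.5534
z(0.16) = -0.9945
d' = 0.5534 - -0.9945
= 1.55


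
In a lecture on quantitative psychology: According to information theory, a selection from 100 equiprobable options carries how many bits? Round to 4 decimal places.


H = log2(n)
H = log2(100)
= 6.6439


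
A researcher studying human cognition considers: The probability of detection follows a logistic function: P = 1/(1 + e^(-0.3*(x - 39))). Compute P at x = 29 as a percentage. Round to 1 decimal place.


P(x) = 1/(1 + e^(-0.3*(29 - 39)))
Exponent = -0.3 * -10 = 3.0
e^(3.0) = 20.085537
P = 1/(1 + 20.085537) = 0.047426
Percentage = 4.7


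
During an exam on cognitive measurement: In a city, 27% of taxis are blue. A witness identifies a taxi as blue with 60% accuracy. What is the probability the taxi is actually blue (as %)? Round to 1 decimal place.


P(blue | says blue) = P(says blue | blue)*P(blue) / [P(says blue | blue)*P(blue) + P(says blue | not blue)*P(not blue)]
Numerator = 0.6 * 0.27 = 0.162
False identification = 0.4 * 0.73 = 0.292
P = 0.162 / (0.162 + 0.292)
= 0.162 / 0.454
As percentage = 35.7


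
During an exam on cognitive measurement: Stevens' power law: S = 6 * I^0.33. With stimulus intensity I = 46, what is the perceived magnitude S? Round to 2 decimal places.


S = 6 * 46^0.33
46^0.33 = 3.5376
S = 6 * 3.5376
= 21.23


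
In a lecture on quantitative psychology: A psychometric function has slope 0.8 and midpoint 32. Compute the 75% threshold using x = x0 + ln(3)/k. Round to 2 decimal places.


At P = 0.75: 0.75 = 1/(1 + e^(-k*(x-x0)))
Solving: e^(-k*(x-x0)) = 1/3
x = x0 + ln(3)/k
ln(3) = 1.0986
x = 32 + 1.0986/0.8
= 32 + 1.3732
= 33.37


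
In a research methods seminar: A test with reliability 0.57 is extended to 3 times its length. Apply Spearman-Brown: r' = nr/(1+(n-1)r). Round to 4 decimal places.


r_new = n*r / (1 + (n-1)*r)
Numerator = 3 * 0.57 = 1.71
Denominator = 1 + 2 * 0.57 = 2.14
r_new = 1.71 / 2.14
= 0.7991


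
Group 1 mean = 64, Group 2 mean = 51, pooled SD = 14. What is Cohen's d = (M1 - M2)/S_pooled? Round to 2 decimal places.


Cohen's d = (M1 - M2) / S_pooled
= (64 - 51) / 14
= 13 / 14
= 0.93


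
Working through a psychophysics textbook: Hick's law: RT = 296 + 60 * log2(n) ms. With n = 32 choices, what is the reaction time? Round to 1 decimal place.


RT = 296 + 60 * log2(32)
log2(32) = 5.0
RT = 296 + 60 * 5.0
= 296 + 300.0
= 596.0 ms


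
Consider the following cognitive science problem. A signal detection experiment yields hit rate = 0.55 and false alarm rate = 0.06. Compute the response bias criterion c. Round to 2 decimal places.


c = -0.5 * (z(HR) + z(FAR))
z(0.55) = 0.1257
z(0.06) = -1.5548
c = -0.5 * (0.1257 + -1.5548)
= -0.5 * -1.4291
= 0.71


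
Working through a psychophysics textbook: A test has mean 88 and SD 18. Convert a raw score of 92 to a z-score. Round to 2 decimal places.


z = (X - mu) / sigma
= (92 - 88) / 18
= 4 / 18
= 0.22


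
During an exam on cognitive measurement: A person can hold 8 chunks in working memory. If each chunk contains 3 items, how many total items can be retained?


Total items = chunks * items_per_chunk
= 8 * 3
= 24


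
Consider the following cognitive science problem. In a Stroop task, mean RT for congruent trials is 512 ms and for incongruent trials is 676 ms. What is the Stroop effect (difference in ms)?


Stroop effect = RT(incongruent) - RT(congruent)
= 676 - 512
= 164 ms


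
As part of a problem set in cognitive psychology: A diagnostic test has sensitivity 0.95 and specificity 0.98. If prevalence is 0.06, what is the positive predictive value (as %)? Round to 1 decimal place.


PPV = (sens * prev) / (sens * prev + (1-spec) * (1-prev))
Numerator = 0.95 * 0.06 = 0.057
P(positive and no disease) = (1 - spec) * (1 - prev) = (1 - 0.98) * (1 - 0.06) = 0.0188
Denominator = 0.057 + 0.0188 = 0.0758
PPV = 0.057 / 0.0758 = 0.751979
As percentage = 75.2
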